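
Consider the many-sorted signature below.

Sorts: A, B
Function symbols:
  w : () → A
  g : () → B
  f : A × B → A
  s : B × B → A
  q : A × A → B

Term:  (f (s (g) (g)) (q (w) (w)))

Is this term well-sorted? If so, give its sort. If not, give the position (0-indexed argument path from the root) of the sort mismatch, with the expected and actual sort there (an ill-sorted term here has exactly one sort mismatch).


    (g) : B
    (g) : B
  (s (g) (g)) : A
    (w) : A
    (w) : A
  (q (w) (w)) : B
(f (s (g) (g)) (q (w) (w))) : A

well-sorted; sort = A


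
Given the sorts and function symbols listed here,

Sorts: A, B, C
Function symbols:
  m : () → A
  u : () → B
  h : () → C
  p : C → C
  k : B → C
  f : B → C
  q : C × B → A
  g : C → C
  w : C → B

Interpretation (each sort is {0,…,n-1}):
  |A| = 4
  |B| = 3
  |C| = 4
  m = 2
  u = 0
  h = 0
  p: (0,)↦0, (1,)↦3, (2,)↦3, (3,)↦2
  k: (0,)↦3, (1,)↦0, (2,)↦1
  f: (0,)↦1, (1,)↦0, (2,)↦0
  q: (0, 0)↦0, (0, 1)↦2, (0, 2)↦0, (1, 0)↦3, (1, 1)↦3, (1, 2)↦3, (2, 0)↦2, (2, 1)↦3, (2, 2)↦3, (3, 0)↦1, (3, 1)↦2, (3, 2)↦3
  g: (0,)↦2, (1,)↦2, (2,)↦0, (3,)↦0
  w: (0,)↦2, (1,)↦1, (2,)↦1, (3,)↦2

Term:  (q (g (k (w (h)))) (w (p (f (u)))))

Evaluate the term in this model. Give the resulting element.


value = 3

  h = 0
  (w (h)) = w(0,) = 2
  (k (w (h))) = k(2,) = 1
  (g (k (w (h)))) = g(1,) = 2
  u = 0
  (f (u)) = f(0,) = 1
  (p (f (u))) = p(1,) = 3
  (w (p (f (u)))) = w(3,) = 2
  (q (g (k (w (h)))) (w (p (f (u))))) = q(2, 2) = 3


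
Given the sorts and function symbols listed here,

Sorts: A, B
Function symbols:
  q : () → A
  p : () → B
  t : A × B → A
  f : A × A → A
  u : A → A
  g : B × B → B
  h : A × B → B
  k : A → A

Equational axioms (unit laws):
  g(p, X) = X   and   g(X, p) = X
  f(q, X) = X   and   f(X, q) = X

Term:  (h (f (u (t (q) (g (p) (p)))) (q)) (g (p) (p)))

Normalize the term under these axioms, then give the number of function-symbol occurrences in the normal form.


size = 6

1. (h (f (u (t (q) (g (p) (p)))) (q)) (g (p) (p)))  →  (h (u (t (q) (g (p) (p)))) (g (p) (p)))
2. (h (u (t (q) (g (p) (p)))) (g (p) (p)))  →  (h (u (t (q) (p))) (g (p) (p)))
3. (h (u (t (q) (p))) (g (p) (p)))  →  (h (u (t (q) (p))) (p))
normal form: (h (u (t (q) (p))) (p))


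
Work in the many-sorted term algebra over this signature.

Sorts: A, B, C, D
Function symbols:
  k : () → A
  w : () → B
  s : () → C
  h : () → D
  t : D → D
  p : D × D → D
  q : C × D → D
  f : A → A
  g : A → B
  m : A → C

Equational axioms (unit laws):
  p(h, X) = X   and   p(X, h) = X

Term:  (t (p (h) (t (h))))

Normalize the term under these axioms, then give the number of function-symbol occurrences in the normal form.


1. (t (p (h) (t (h))))  →  (t (t (h)))
normal form: (t (t (h)))

size = 3


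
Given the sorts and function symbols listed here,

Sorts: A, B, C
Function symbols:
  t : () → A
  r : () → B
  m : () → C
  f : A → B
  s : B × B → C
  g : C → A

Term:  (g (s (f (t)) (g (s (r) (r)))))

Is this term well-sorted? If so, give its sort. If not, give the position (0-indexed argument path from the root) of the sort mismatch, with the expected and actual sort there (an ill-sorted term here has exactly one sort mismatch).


ill-sorted at position [0, 1]: expected B, got A

      (t) : A
    (f (t)) : B
        (r) : B
        (r) : B
      (s (r) (r)) : C
    (g (s (r) (r))) : A
  (s (f (t)) (g (s (r) (r)))) : ✗ arg 1 at [0, 1] has sort A, expected B


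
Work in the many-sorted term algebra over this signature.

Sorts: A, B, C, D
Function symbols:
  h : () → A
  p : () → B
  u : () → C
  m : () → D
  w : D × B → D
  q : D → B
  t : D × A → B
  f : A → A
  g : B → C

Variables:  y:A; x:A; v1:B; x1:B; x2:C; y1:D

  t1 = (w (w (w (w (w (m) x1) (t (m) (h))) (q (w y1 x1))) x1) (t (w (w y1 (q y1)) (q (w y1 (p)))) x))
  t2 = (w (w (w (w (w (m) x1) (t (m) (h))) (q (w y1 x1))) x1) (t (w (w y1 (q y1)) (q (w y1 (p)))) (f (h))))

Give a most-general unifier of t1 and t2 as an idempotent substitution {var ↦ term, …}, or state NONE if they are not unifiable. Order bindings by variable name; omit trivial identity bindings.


{x ↦ (f (h))}


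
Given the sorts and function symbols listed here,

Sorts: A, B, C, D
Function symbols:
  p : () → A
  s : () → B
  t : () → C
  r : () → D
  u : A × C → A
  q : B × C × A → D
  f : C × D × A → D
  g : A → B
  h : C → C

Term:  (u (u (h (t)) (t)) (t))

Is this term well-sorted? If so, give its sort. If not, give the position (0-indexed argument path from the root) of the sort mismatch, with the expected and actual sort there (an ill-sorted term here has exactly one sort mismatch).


      (t) : C
    (h (t)) : C
    (t) : C
  (u (h (t)) (t)) : ✗ arg 0 at [0, 0] has sort C, expected A
  (t) : C

ill-sorted at position [0, 0]: expected A, got C


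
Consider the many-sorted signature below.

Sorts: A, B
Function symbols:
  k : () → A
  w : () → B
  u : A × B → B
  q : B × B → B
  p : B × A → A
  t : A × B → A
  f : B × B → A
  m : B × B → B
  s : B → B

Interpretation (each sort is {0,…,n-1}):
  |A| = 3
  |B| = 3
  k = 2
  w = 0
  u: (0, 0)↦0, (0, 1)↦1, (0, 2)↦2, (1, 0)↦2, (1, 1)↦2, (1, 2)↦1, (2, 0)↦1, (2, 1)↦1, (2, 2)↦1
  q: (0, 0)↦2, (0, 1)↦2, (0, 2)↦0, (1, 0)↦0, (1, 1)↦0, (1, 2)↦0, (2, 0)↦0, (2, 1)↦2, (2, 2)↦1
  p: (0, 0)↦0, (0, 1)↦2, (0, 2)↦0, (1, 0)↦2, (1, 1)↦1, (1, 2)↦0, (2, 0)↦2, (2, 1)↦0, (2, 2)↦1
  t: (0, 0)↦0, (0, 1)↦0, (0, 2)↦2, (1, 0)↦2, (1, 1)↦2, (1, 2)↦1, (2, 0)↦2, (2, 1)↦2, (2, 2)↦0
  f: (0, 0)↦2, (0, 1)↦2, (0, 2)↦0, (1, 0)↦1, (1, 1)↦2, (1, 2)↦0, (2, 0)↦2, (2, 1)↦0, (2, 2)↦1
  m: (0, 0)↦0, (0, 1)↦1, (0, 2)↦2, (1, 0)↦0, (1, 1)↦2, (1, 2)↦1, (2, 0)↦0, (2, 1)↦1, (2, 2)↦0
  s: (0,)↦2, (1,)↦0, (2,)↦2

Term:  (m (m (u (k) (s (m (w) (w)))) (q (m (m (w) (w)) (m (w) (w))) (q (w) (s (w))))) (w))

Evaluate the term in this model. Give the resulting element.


value = 0

  k = 2
  w = 0
  w = 0
  (m (w) (w)) = m(0, 0) = 0
  (s (m (w) (w))) = s(0,) = 2
  (u (k) (s (m (w) (w)))) = u(2, 2) = 1
  w = 0
  w = 0
  (m (w) (w)) = m(0, 0) = 0
  w = 0
  w = 0
  (m (w) (w)) = m(0, 0) = 0
  (m (m (w) (w)) (m (w) (w))) = m(0, 0) = 0
  w = 0
  w = 0
  (s (w)) = s(0,) = 2
  (q (w) (s (w))) = q(0, 2) = 0
  (q (m (m (w) (w)) (m (w) (w))) (q (w) (s (w)))) = q(0, 0) = 2
  (m (u (k) (s (m (w) (w)))) (q (m (m (w) (w)) (m (w) (w))) (q (w) (s (w))))) = m(1, 2) = 1
  w = 0
  (m (m (u (k) (s (m (w) (w)))) (q (m (m (w) (w)) (m (w) (w))) (q (w) (s (w))))) (w)) = m(1, 0) = 0


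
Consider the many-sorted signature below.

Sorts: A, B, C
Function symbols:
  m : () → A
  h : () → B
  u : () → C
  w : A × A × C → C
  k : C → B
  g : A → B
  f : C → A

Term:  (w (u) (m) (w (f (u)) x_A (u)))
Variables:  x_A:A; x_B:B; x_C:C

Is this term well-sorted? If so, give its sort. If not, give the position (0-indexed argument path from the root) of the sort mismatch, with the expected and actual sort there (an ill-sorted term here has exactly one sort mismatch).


  (u) : C
  (m) : A
      (u) : C
    (f (u)) : A
    x_A : A
    (u) : C
  (w (f (u)) x_A (u)) : C
(w (u) (m) (w (f (u)) x_A (u))) : ✗ arg 0 at [0] has sort C, expected A

ill-sorted at position [0]: expected A, got C


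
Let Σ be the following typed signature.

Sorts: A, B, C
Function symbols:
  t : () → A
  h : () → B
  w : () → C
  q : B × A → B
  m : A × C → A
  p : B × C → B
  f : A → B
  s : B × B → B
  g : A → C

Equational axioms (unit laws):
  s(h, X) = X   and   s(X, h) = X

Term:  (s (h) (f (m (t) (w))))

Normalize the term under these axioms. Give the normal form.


1. (s (h) (f (m (t) (w))))  →  (f (m (t) (w)))

normal form = (f (m (t) (w)))


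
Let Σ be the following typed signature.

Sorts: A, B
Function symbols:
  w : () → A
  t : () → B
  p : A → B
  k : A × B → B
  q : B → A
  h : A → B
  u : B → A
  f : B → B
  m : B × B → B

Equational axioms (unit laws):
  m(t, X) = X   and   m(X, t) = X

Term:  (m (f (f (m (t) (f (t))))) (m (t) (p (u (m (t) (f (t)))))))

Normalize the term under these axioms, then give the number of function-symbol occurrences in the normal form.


1. (m (f (f (m (t) (f (t))))) (m (t) (p (u (m (t) (f (t)))))))  →  (m (f (f (f (t)))) (m (t) (p (u (m (t) (f (t)))))))
2. (m (f (f (f (t)))) (m (t) (p (u (m (t) (f (t)))))))  →  (m (f (f (f (t)))) (p (u (m (t) (f (t))))))
3. (m (f (f (f (t)))) (p (u (m (t) (f (t))))))  →  (m (f (f (f (t)))) (p (u (f (t)))))
normal form: (m (f (f (f (t)))) (p (u (f (t)))))

size = 9


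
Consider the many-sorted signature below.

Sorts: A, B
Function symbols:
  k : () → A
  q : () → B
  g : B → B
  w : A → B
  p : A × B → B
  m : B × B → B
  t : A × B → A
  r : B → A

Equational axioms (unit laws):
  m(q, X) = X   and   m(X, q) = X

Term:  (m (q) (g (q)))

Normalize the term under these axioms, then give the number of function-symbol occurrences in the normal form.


1. (m (q) (g (q)))  →  (g (q))
normal form: (g (q))

size = 2


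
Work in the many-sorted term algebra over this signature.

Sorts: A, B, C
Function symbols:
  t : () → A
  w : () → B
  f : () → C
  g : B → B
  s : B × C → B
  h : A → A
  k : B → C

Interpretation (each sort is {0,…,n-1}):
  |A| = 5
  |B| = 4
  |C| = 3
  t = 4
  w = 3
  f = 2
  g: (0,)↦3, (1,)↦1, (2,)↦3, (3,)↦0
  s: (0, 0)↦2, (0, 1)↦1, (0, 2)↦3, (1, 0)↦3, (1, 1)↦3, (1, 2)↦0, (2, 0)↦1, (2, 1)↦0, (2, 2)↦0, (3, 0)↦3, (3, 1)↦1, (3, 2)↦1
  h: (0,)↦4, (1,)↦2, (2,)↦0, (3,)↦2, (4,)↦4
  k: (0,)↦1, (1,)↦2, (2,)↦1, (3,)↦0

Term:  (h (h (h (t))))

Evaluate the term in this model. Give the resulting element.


  t = 4
  (h (t)) = h(4,) = 4
  (h (h (t))) = h(4,) = 4
  (h (h (h (t)))) = h(4,) = 4

value = 4


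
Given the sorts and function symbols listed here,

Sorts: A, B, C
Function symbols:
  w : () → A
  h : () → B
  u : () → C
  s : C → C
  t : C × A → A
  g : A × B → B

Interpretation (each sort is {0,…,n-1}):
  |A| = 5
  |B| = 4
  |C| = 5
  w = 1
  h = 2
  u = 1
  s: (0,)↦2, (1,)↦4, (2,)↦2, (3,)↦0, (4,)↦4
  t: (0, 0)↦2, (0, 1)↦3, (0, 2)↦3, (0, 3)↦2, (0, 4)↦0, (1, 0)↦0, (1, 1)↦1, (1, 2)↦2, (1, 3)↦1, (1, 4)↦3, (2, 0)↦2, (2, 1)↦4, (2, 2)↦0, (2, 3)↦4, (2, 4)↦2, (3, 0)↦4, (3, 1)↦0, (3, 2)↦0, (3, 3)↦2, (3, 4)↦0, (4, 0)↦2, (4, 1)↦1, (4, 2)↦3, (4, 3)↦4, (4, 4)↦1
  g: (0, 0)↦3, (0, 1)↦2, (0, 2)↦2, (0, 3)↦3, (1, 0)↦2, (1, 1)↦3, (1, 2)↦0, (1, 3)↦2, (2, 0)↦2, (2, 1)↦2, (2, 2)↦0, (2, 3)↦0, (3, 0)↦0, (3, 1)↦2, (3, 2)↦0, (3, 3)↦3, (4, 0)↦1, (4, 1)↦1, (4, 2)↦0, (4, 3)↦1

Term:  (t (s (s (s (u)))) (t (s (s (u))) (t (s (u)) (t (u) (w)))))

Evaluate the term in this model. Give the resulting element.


  u = 1
  (s (u)) = s(1,) = 4
  (s (s (u))) = s(4,) = 4
  (s (s (s (u)))) = s(4,) = 4
  u = 1
  (s (u)) = s(1,) = 4
  (s (s (u))) = s(4,) = 4
  u = 1
  (s (u)) = s(1,) = 4
  u = 1
  w = 1
  (t (u) (w)) = t(1, 1) = 1
  (t (s (u)) (t (u) (w))) = t(4, 1) = 1
  (t (s (s (u))) (t (s (u)) (t (u) (w)))) = t(4, 1) = 1
  (t (s (s (s (u)))) (t (s (s (u))) (t (s (u)) (t (u) (w))))) = t(4, 1) = 1

value = 1


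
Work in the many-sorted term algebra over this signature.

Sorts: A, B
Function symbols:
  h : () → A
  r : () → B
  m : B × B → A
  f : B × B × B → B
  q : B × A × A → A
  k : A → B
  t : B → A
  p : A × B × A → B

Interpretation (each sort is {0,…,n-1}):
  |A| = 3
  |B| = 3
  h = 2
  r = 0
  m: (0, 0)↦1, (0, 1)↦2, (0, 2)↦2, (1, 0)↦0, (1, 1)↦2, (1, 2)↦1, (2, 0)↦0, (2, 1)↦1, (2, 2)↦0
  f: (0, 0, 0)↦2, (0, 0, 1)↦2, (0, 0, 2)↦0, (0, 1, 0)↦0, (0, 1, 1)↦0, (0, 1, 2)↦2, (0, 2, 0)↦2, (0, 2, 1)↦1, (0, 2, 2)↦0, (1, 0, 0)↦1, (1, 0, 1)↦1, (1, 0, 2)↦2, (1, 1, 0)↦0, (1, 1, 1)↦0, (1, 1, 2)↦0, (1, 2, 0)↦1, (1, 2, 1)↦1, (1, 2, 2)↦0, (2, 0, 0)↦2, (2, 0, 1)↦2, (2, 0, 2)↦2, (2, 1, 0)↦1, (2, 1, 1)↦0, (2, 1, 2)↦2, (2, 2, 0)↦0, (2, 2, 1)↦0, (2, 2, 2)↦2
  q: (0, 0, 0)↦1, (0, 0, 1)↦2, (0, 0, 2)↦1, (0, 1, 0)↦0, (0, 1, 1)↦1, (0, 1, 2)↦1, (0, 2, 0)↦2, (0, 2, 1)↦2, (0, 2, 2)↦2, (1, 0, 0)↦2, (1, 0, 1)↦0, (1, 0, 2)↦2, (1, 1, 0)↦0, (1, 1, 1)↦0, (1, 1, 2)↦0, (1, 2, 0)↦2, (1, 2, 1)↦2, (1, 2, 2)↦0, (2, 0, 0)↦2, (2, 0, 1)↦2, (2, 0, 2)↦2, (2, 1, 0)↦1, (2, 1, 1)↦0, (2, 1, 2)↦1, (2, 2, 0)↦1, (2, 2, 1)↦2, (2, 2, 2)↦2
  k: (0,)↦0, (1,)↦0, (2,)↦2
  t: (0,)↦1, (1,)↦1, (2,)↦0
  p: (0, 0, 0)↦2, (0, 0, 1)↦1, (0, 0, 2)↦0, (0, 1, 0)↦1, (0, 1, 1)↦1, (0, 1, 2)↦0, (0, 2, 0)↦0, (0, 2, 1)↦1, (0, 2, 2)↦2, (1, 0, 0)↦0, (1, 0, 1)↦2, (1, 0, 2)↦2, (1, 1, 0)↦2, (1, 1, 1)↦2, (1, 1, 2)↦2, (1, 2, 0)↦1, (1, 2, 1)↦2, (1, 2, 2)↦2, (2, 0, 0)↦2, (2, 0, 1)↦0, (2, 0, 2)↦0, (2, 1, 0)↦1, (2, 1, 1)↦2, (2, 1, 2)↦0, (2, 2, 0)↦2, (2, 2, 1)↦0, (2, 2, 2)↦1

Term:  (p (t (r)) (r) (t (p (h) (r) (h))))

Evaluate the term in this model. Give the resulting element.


value = 2

  r = 0
  (t (r)) = t(0,) = 1
  r = 0
  h = 2
  r = 0
  h = 2
  (p (h) (r) (h)) = p(2, 0, 2) = 0
  (t (p (h) (r) (h))) = t(0,) = 1
  (p (t (r)) (r) (t (p (h) (r) (h)))) = p(1, 0, 1) = 2


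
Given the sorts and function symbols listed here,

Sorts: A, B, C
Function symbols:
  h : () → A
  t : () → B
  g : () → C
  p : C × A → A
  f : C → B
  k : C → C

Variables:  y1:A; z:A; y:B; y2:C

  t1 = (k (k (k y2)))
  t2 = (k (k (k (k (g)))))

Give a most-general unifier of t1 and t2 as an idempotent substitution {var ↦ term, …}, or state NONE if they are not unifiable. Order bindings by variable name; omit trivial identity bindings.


{y2 ↦ (k (g))}


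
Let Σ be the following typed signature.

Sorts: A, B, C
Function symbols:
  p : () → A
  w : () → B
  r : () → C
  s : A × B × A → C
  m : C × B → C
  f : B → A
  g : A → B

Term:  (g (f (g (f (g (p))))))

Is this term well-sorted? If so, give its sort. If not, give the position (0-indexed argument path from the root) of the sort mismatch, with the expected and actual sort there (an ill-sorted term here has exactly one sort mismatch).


          (p) : A
        (g (p)) : B
      (f (g (p))) : A
    (g (f (g (p)))) : B
  (f (g (f (g (p))))) : A
(g (f (g (f (g (p)))))) : B

well-sorted; sort = B


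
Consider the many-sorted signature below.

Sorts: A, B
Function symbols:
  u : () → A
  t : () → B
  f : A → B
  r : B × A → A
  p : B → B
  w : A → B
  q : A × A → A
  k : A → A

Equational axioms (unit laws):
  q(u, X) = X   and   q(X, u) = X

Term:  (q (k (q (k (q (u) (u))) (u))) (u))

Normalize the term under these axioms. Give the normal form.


normal form = (k (k (u)))

1. (q (k (q (k (q (u) (u))) (u))) (u))  →  (k (q (k (q (u) (u))) (u)))
2. (k (q (k (q (u) (u))) (u)))  →  (k (k (q (u) (u))))
3. (k (k (q (u) (u))))  →  (k (k (u)))


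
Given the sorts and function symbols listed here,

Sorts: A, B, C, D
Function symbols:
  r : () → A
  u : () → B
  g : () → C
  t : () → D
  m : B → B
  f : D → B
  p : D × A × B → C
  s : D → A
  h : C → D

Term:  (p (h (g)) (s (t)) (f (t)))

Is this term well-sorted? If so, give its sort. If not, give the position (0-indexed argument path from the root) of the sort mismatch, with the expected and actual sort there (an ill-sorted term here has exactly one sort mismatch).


well-sorted; sort = C

    (g) : C
  (h (g)) : D
    (t) : D
  (s (t)) : A
    (t) : D
  (f (t)) : B
(p (h (g)) (s (t)) (f (t))) : C


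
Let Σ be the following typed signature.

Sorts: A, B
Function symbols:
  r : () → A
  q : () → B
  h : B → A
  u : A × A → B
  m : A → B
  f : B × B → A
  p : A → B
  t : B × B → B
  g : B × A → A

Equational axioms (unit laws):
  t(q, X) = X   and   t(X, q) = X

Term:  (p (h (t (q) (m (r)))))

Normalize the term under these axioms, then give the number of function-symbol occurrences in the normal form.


size = 4

1. (p (h (t (q) (m (r)))))  →  (p (h (m (r))))
normal form: (p (h (m (r))))


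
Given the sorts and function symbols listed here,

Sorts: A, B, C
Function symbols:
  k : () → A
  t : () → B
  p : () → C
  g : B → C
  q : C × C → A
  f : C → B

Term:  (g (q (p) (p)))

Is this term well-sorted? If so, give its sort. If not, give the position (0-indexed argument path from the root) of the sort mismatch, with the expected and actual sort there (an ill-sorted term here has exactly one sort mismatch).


    (p) : C
    (p) : C
  (q (p) (p)) : A
(g (q (p) (p))) : ✗ arg 0 at [0] has sort A, expected B

ill-sorted at position [0]: expected B, got A


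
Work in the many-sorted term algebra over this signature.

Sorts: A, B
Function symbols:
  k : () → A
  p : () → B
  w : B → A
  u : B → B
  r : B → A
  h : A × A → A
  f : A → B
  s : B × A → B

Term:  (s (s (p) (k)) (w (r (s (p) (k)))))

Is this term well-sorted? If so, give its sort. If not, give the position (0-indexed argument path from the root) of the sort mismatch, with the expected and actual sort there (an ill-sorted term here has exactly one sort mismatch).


ill-sorted at position [1, 0]: expected B, got A

    (p) : B
    (k) : A
  (s (p) (k)) : B
        (p) : B
        (k) : A
      (s (p) (k)) : B
    (r (s (p) (k))) : A
  (w (r (s (p) (k)))) : ✗ arg 0 at [1, 0] has sort A, expected B


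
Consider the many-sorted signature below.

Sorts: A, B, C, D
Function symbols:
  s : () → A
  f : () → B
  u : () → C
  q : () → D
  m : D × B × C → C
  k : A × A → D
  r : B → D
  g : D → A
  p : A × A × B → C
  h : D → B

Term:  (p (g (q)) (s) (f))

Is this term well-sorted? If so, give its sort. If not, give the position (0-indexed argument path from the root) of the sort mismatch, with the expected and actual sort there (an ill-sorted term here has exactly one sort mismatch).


well-sorted; sort = C

    (q) : D
  (g (q)) : A
  (s) : A
  (f) : B
(p (g (q)) (s) (f)) : C


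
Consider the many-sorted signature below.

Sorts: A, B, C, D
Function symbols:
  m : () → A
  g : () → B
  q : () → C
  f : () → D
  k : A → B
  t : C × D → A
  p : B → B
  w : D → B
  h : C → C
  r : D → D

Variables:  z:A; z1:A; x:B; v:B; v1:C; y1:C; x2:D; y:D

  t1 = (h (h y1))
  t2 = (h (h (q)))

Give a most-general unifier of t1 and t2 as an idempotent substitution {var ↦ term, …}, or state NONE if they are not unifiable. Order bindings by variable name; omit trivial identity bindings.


{y1 ↦ (q)}


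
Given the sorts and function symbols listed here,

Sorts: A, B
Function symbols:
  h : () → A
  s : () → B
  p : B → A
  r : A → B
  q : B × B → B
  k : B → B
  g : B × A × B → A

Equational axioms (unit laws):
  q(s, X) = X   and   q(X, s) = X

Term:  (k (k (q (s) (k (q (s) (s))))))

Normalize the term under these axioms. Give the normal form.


normal form = (k (k (k (s))))

1. (k (k (q (s) (k (q (s) (s))))))  →  (k (k (k (q (s) (s)))))
2. (k (k (k (q (s) (s)))))  →  (k (k (k (s))))


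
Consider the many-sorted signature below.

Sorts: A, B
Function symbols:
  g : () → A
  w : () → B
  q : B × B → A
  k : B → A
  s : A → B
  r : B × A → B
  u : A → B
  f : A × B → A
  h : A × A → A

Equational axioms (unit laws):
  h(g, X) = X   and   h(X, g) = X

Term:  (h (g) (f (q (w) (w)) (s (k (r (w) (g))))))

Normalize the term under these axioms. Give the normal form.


normal form = (f (q (w) (w)) (s (k (r (w) (g)))))

1. (h (g) (f (q (w) (w)) (s (k (r (w) (g))))))  →  (f (q (w) (w)) (s (k (r (w) (g)))))


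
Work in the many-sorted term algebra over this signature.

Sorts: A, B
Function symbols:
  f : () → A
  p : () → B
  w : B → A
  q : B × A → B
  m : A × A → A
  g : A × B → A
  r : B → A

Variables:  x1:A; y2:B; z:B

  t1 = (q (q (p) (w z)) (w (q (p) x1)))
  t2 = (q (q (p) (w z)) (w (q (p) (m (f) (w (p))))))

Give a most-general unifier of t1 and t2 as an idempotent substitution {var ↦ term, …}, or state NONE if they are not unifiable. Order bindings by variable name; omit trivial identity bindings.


{x1 ↦ (m (f) (w (p)))}


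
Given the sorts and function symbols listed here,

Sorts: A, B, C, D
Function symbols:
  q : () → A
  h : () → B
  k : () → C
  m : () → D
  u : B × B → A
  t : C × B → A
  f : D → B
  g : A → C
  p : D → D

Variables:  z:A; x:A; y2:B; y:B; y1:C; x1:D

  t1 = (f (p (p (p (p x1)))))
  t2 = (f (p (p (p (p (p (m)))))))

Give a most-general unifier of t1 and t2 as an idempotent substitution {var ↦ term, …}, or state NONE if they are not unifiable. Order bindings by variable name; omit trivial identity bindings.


{x1 ↦ (p (m))}


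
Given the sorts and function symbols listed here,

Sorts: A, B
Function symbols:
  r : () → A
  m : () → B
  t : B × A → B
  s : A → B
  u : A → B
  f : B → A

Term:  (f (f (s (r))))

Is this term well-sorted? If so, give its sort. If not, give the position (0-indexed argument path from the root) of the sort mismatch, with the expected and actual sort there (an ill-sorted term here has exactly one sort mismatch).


ill-sorted at position [0]: expected B, got A

      (r) : A
    (s (r)) : B
  (f (s (r))) : A
(f (f (s (r)))) : ✗ arg 0 at [0] has sort A, expected B


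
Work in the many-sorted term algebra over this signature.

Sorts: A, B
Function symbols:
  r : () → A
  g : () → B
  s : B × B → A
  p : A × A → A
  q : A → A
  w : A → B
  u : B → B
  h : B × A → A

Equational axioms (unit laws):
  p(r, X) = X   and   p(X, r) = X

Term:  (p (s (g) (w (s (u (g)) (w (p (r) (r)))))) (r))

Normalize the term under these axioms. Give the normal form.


normal form = (s (g) (w (s (u (g)) (w (r)))))

1. (p (s (g) (w (s (u (g)) (w (p (r) (r)))))) (r))  →  (s (g) (w (s (u (g)) (w (p (r) (r))))))
2. (s (g) (w (s (u (g)) (w (p (r) (r))))))  →  (s (g) (w (s (u (g)) (w (r)))))


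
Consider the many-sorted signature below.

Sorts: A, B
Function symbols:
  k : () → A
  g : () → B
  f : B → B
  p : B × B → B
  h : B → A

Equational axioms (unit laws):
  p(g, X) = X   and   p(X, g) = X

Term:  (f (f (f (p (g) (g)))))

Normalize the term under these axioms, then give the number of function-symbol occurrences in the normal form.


size = 4

1. (f (f (f (p (g) (g)))))  →  (f (f (f (g))))
normal form: (f (f (f (g))))


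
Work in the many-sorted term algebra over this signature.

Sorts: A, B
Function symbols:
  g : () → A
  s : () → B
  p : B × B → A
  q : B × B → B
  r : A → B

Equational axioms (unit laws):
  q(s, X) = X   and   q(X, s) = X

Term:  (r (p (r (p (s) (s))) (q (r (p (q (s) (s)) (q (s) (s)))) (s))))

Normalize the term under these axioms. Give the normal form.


normal form = (r (p (r (p (s) (s))) (r (p (s) (s)))))

1. (r (p (r (p (s) (s))) (q (r (p (q (s) (s)) (q (s) (s)))) (s))))  →  (r (p (r (p (s) (s))) (r (p (q (s) (s)) (q (s) (s))))))
2. (r (p (r (p (s) (s))) (r (p (q (s) (s)) (q (s) (s))))))  →  (r (p (r (p (s) (s))) (r (p (s) (q (s) (s))))))
3. (r (p (r (p (s) (s))) (r (p (s) (q (s) (s))))))  →  (r (p (r (p (s) (s))) (r (p (s) (s)))))


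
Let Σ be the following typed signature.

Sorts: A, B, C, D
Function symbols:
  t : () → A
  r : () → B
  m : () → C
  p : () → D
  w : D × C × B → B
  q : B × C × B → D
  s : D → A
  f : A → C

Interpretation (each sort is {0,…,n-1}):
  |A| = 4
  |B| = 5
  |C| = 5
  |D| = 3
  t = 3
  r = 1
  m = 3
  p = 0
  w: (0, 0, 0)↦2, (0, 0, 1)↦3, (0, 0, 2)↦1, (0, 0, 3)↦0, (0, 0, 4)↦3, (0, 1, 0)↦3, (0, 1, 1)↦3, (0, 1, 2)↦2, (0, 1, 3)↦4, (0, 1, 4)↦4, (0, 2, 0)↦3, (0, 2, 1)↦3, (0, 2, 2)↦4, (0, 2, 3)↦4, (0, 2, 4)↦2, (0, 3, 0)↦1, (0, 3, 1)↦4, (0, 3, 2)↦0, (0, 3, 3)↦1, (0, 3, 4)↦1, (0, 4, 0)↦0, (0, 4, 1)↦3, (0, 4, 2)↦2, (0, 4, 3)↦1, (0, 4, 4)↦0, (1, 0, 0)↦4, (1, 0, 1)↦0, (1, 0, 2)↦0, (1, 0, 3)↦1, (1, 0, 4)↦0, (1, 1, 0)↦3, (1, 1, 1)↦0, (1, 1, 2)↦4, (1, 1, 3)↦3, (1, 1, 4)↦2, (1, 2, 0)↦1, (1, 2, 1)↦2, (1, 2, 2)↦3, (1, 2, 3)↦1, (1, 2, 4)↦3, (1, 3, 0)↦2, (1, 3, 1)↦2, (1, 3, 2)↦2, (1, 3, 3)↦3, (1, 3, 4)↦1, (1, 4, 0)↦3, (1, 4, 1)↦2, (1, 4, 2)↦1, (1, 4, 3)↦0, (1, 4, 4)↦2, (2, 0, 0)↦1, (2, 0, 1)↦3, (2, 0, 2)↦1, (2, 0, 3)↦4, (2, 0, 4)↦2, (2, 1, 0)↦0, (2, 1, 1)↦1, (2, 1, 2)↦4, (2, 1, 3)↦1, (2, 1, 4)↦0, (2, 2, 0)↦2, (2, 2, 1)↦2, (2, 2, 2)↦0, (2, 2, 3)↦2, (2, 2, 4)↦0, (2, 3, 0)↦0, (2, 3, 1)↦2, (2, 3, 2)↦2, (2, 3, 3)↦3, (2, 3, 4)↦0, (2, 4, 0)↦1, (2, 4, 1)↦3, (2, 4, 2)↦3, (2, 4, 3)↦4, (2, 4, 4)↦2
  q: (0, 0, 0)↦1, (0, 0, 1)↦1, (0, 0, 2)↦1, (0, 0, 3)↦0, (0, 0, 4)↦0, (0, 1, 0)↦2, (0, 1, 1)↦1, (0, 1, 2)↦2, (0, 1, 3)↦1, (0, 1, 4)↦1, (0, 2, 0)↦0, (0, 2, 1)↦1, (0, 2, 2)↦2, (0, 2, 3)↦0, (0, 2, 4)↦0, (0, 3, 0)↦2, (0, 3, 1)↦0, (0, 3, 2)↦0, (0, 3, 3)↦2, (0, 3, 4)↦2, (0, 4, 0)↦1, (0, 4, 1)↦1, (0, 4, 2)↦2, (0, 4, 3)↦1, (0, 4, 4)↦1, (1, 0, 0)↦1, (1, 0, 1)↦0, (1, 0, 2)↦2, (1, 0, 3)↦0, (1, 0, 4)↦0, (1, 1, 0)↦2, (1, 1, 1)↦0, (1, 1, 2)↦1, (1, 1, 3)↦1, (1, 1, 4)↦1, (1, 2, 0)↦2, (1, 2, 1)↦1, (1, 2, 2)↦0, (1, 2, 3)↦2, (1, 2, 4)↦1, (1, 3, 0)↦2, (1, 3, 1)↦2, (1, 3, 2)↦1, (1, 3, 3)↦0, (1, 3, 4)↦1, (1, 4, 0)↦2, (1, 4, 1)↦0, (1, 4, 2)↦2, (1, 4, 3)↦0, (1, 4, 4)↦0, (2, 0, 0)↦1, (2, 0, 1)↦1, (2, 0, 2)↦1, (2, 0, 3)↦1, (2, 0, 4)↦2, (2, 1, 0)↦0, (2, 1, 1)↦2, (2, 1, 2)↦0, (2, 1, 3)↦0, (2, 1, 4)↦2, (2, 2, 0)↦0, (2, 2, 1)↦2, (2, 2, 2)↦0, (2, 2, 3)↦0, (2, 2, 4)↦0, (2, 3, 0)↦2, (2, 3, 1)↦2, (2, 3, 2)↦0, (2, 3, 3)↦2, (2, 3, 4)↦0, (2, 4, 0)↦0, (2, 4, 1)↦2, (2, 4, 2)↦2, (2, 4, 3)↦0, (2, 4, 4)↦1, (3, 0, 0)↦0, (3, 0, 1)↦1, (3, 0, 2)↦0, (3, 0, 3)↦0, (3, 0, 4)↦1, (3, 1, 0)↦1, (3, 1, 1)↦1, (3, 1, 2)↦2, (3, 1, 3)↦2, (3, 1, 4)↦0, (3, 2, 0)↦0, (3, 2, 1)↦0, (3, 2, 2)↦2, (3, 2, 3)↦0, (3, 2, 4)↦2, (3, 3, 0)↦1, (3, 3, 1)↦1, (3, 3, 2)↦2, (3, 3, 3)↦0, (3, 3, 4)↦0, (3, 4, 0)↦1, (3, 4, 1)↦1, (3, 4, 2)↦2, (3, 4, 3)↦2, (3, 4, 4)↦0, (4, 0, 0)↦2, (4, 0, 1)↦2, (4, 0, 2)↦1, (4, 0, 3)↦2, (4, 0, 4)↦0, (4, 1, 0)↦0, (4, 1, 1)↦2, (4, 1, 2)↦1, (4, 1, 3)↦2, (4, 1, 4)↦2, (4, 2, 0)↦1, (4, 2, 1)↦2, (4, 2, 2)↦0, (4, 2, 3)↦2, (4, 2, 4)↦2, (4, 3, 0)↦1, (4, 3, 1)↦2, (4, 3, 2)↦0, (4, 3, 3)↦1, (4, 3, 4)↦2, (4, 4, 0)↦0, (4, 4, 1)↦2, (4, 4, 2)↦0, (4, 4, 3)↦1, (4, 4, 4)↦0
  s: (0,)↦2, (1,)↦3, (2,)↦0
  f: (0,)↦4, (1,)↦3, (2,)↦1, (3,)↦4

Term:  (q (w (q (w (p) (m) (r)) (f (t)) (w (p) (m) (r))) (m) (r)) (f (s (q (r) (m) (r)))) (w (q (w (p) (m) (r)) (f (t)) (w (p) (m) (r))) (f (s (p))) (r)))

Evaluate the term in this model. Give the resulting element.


  p = 0
  m = 3
  r = 1
  (w (p) (m) (r)) = w(0, 3, 1) = 4
  t = 3
  (f (t)) = f(3,) = 4
  p = 0
  m = 3
  r = 1
  (w (p) (m) (r)) = w(0, 3, 1) = 4
  (q (w (p) (m) (r)) (f (t)) (w (p) (m) (r))) = q(4, 4, 4) = 0
  m = 3
  r = 1
  (w (q (w (p) (m) (r)) (f (t)) (w (p) (m) (r))) (m) (r)) = w(0, 3, 1) = 4
  r = 1
  m = 3
  r = 1
  (q (r) (m) (r)) = q(1, 3, 1) = 2
  (s (q (r) (m) (r))) = s(2,) = 0
  (f (s (q (r) (m) (r)))) = f(0,) = 4
  p = 0
  m = 3
  r = 1
  (w (p) (m) (r)) = w(0, 3, 1) = 4
  t = 3
  (f (t)) = f(3,) = 4
  p = 0
  m = 3
  r = 1
  (w (p) (m) (r)) = w(0, 3, 1) = 4
  (q (w (p) (m) (r)) (f (t)) (w (p) (m) (r))) = q(4, 4, 4) = 0
  p = 0
  (s (p)) = s(0,) = 2
  (f (s (p))) = f(2,) = 1
  r = 1
  (w (q (w (p) (m) (r)) (f (t)) (w (p) (m) (r))) (f (s (p))) (r)) = w(0, 1, 1) = 3
  (q (w (q (w (p) (m) (r)) (f (t)) (w (p) (m) (r))) (m) (r)) (f (s (q (r) (m) (r)))) (w (q (w (p) (m) (r)) (f (t)) (w (p) (m) (r))) (f (s (p))) (r))) = q(4, 4, 3) = 1

value = 1


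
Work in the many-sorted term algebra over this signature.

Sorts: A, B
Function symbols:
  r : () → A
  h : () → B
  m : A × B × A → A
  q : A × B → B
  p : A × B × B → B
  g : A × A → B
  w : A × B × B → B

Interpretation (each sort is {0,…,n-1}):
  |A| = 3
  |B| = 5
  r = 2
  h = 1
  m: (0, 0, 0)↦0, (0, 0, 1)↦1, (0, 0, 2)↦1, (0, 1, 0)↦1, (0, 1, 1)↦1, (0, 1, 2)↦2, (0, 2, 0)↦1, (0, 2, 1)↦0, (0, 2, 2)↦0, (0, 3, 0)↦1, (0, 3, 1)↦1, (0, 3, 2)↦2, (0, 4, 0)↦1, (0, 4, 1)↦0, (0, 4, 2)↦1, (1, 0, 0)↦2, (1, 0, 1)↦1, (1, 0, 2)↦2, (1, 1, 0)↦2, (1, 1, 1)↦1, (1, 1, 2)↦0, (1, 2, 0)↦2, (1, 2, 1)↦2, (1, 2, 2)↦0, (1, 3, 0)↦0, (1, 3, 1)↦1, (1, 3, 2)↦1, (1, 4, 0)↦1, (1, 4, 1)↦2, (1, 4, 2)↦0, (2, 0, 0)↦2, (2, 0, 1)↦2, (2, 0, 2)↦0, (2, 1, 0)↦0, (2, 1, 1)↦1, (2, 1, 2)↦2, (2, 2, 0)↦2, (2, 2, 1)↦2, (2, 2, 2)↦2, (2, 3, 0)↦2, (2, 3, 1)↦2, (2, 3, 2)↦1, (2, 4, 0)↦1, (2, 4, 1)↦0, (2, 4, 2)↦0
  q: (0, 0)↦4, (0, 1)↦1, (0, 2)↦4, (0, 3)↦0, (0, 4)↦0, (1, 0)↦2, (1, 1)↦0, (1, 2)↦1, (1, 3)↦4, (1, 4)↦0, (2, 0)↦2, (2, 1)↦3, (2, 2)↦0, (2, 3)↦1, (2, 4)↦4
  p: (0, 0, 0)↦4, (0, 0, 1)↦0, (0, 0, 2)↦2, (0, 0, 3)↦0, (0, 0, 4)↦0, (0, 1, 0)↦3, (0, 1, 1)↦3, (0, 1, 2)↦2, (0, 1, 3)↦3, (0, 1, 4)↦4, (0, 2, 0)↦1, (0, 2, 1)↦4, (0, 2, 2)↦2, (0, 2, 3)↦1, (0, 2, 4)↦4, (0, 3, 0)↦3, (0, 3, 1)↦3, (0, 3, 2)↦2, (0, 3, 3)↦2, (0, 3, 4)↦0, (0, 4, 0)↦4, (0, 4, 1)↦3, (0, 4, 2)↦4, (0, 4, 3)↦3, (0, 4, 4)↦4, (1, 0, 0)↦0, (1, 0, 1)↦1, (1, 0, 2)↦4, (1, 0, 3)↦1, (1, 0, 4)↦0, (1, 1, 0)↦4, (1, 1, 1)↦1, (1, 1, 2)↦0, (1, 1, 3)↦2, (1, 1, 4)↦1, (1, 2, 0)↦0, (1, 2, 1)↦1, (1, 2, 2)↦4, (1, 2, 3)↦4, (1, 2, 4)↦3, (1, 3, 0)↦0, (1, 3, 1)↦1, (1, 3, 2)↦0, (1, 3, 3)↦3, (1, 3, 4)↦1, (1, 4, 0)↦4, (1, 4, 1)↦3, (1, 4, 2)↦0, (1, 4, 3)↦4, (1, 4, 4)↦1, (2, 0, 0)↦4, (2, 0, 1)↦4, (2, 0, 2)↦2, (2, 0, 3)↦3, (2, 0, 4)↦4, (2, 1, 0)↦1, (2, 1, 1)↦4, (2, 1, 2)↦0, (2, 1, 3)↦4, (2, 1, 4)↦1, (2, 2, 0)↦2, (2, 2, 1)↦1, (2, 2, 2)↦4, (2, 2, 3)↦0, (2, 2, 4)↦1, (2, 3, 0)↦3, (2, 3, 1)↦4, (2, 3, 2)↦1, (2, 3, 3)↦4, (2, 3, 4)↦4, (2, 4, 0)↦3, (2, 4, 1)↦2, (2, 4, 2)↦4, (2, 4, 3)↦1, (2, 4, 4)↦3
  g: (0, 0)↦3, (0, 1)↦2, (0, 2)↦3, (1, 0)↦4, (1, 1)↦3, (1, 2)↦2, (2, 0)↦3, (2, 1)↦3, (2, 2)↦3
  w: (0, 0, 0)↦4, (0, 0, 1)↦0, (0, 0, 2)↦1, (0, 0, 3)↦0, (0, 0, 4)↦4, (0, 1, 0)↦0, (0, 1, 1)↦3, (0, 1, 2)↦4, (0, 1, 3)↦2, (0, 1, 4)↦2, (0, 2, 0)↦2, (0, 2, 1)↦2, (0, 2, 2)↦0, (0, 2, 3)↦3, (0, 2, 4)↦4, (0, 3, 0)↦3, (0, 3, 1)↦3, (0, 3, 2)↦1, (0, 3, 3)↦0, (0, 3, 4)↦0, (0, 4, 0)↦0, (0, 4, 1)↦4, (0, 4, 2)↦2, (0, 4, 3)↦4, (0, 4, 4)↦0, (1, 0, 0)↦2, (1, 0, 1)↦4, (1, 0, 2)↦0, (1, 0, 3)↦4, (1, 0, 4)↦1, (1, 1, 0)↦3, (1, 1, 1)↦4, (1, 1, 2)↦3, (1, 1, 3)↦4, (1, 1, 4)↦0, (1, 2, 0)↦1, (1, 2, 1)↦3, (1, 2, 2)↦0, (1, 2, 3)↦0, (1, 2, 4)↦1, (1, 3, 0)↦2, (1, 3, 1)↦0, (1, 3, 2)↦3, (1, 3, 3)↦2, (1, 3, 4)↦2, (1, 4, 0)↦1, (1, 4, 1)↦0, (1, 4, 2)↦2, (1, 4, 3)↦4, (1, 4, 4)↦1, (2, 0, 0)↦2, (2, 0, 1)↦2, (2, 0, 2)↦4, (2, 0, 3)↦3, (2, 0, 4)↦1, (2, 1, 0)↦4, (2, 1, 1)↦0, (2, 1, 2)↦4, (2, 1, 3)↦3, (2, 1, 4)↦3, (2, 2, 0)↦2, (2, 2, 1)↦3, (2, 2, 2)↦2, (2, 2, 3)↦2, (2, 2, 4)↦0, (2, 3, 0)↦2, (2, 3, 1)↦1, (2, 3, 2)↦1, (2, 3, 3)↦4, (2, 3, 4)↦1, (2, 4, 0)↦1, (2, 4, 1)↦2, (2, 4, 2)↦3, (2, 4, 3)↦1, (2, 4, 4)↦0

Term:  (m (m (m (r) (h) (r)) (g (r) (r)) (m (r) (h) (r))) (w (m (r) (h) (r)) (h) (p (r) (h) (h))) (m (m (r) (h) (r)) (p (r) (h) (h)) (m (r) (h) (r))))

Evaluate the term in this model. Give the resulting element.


  r = 2
  h = 1
  r = 2
  (m (r) (h) (r)) = m(2, 1, 2) = 2
  r = 2
  r = 2
  (g (r) (r)) = g(2, 2) = 3
  r = 2
  h = 1
  r = 2
  (m (r) (h) (r)) = m(2, 1, 2) = 2
  (m (m (r) (h) (r)) (g (r) (r)) (m (r) (h) (r))) = m(2, 3, 2) = 1
  r = 2
  h = 1
  r = 2
  (m (r) (h) (r)) = m(2, 1, 2) = 2
  h = 1
  r = 2
  h = 1
  h = 1
  (p (r) (h) (h)) = p(2, 1, 1) = 4
  (w (m (r) (h) (r)) (h) (p (r) (h) (h))) = w(2, 1, 4) = 3
  r = 2
  h = 1
  r = 2
  (m (r) (h) (r)) = m(2, 1, 2) = 2
  r = 2
  h = 1
  h = 1
  (p (r) (h) (h)) = p(2, 1, 1) = 4
  r = 2
  h = 1
  r = 2
  (m (r) (h) (r)) = m(2, 1, 2) = 2
  (m (m (r) (h) (r)) (p (r) (h) (h)) (m (r) (h) (r))) = m(2, 4, 2) = 0
  (m (m (m (r) (h) (r)) (g (r) (r)) (m (r) (h) (r))) (w (m (r) (h) (r)) (h) (p (r) (h) (h))) (m (m (r) (h) (r)) (p (r) (h) (h)) (m (r) (h) (r)))) = m(1, 3, 0) = 0

value = 0


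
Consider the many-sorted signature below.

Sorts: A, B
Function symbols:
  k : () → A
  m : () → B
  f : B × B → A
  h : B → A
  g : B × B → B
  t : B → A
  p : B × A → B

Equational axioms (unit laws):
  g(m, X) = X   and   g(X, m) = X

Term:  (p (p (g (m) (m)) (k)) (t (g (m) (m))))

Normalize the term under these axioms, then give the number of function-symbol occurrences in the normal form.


1. (p (p (g (m) (m)) (k)) (t (g (m) (m))))  →  (p (p (m) (k)) (t (g (m) (m))))
2. (p (p (m) (k)) (t (g (m) (m))))  →  (p (p (m) (k)) (t (m)))
normal form: (p (p (m) (k)) (t (m)))

size = 6


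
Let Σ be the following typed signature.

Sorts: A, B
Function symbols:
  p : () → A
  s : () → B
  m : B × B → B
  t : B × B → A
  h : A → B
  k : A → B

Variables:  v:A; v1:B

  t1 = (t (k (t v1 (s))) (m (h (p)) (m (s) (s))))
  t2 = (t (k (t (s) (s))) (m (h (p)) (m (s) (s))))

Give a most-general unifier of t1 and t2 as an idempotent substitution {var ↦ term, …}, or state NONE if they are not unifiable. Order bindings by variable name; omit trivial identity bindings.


{v1 ↦ (s)}


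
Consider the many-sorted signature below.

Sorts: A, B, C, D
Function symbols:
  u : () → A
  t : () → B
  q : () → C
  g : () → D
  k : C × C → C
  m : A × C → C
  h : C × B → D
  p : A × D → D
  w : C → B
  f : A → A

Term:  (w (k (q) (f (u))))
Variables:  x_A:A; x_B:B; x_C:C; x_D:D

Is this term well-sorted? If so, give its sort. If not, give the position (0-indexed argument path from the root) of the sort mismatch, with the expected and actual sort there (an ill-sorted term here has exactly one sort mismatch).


ill-sorted at position [0, 1]: expected C, got A

    (q) : C
      (u) : A
    (f (u)) : A
  (k (q) (f (u))) : ✗ arg 1 at [0, 1] has sort A, expected C


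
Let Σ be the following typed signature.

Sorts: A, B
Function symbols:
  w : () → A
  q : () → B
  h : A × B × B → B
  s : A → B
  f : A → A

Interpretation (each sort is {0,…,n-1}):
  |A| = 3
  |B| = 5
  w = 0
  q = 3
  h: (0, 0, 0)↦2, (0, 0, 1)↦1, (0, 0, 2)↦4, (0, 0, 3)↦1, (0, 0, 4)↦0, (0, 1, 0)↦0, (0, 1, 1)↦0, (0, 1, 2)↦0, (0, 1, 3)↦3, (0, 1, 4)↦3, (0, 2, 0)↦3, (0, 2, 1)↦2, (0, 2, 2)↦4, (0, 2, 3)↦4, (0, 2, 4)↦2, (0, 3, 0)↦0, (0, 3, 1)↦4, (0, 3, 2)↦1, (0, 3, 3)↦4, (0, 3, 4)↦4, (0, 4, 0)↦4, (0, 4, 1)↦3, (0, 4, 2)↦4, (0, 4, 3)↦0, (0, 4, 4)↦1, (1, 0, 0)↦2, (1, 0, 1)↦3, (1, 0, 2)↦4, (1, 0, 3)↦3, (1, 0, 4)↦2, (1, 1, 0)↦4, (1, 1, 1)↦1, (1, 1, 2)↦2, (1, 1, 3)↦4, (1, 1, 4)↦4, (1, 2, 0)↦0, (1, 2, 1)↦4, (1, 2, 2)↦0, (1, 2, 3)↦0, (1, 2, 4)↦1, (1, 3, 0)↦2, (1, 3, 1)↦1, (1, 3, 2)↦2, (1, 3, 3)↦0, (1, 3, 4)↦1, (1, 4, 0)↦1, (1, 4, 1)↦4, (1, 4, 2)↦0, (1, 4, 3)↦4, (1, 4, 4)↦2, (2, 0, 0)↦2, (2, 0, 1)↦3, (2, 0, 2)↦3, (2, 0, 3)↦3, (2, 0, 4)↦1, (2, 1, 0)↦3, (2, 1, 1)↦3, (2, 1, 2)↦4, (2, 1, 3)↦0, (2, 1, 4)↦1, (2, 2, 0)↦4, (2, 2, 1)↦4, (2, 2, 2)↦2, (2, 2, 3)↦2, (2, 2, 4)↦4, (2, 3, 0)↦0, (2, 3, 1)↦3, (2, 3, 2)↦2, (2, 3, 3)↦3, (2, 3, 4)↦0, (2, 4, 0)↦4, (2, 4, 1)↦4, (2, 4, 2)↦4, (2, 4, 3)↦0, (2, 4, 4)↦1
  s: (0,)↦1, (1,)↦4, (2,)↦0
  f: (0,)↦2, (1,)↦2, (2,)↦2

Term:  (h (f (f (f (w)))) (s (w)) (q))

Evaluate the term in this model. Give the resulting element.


  w = 0
  (f (w)) = f(0,) = 2
  (f (f (w))) = f(2,) = 2
  (f (f (f (w)))) = f(2,) = 2
  w = 0
  (s (w)) = s(0,) = 1
  q = 3
  (h (f (f (f (w)))) (s (w)) (q)) = h(2, 1, 3) = 0

value = 0


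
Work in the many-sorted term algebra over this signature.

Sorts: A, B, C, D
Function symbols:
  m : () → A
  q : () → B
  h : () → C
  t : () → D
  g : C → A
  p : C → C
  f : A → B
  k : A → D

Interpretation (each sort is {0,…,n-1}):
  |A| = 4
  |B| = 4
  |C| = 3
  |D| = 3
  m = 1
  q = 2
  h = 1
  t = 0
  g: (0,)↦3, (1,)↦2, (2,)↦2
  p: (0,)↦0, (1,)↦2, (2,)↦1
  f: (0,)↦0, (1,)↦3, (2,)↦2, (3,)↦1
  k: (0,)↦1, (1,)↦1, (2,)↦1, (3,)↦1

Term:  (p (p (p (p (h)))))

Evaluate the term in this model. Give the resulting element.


  h = 1
  (p (h)) = p(1,) = 2
  (p (p (h))) = p(2,) = 1
  (p (p (p (h)))) = p(1,) = 2
  (p (p (p (p (h))))) = p(2,) = 1

value = 1


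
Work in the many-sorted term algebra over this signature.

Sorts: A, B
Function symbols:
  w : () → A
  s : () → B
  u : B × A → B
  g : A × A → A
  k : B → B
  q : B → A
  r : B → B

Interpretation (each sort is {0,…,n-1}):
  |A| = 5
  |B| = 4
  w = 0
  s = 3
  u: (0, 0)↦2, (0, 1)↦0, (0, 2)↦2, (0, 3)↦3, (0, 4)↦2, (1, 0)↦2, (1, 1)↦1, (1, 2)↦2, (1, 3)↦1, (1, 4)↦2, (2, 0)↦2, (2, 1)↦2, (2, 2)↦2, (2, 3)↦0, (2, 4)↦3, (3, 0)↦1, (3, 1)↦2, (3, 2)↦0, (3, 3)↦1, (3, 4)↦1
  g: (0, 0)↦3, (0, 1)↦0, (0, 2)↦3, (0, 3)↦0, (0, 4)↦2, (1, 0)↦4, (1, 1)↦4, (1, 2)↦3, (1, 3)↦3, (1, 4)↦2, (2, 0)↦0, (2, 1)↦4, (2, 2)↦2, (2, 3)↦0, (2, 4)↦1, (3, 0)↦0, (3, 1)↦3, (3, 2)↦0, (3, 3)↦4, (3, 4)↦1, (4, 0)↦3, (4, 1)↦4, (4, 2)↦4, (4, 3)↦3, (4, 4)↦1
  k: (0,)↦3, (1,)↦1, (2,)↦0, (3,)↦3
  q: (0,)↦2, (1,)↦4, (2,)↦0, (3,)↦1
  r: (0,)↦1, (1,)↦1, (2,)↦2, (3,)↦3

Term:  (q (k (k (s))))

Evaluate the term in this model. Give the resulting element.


value = 1

  s = 3
  (k (s)) = k(3,) = 3
  (k (k (s))) = k(3,) = 3
  (q (k (k (s)))) = q(3,) = 1


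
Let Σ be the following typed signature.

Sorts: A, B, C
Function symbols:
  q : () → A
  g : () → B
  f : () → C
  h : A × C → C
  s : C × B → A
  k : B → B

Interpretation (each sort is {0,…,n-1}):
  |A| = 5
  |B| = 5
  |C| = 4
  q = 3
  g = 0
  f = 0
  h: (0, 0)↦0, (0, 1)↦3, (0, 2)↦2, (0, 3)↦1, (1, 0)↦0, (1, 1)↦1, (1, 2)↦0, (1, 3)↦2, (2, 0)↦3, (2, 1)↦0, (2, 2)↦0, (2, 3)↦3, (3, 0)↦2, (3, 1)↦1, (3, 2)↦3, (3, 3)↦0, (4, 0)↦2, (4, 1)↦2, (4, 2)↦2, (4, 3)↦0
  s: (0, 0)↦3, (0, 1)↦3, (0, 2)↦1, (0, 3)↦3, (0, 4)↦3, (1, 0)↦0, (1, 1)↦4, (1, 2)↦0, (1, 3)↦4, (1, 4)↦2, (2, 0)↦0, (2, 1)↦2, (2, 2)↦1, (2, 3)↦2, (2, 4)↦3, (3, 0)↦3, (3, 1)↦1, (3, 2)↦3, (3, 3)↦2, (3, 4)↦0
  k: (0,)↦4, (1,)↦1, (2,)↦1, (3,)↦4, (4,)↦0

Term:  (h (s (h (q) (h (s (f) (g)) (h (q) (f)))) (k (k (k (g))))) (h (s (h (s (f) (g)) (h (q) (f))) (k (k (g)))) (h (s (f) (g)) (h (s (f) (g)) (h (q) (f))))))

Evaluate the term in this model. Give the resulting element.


value = 3

  q = 3
  f = 0
  g = 0
  (s (f) (g)) = s(0, 0) = 3
  q = 3
  f = 0
  (h (q) (f)) = h(3, 0) = 2
  (h (s (f) (g)) (h (q) (f))) = h(3, 2) = 3
  (h (q) (h (s (f) (g)) (h (q) (f)))) = h(3, 3) = 0
  g = 0
  (k (g)) = k(0,) = 4
  (k (k (g))) = k(4,) = 0
  (k (k (k (g)))) = k(0,) = 4
  (s (h (q) (h (s (f) (g)) (h (q) (f)))) (k (k (k (g))))) = s(0, 4) = 3
  f = 0
  g = 0
  (s (f) (g)) = s(0, 0) = 3
  q = 3
  f = 0
  (h (q) (f)) = h(3, 0) = 2
  (h (s (f) (g)) (h (q) (f))) = h(3, 2) = 3
  g = 0
  (k (g)) = k(0,) = 4
  (k (k (g))) = k(4,) = 0
  (s (h (s (f) (g)) (h (q) (f))) (k (k (g)))) = s(3, 0) = 3
  f = 0
  g = 0
  (s (f) (g)) = s(0, 0) = 3
  f = 0
  g = 0
  (s (f) (g)) = s(0, 0) = 3
  q = 3
  f = 0
  (h (q) (f)) = h(3, 0) = 2
  (h (s (f) (g)) (h (q) (f))) = h(3, 2) = 3
  (h (s (f) (g)) (h (s (f) (g)) (h (q) (f)))) = h(3, 3) = 0
  (h (s (h (s (f) (g)) (h (q) (f))) (k (k (g)))) (h (s (f) (g)) (h (s (f) (g)) (h (q) (f))))) = h(3, 0) = 2
  (h (s (h (q) (h (s (f) (g)) (h (q) (f)))) (k (k (k (g))))) (h (s (h (s (f) (g)) (h (q) (f))) (k (k (g)))) (h (s (f) (g)) (h (s (f) (g)) (h (q) (f)))))) = h(3, 2) = 3


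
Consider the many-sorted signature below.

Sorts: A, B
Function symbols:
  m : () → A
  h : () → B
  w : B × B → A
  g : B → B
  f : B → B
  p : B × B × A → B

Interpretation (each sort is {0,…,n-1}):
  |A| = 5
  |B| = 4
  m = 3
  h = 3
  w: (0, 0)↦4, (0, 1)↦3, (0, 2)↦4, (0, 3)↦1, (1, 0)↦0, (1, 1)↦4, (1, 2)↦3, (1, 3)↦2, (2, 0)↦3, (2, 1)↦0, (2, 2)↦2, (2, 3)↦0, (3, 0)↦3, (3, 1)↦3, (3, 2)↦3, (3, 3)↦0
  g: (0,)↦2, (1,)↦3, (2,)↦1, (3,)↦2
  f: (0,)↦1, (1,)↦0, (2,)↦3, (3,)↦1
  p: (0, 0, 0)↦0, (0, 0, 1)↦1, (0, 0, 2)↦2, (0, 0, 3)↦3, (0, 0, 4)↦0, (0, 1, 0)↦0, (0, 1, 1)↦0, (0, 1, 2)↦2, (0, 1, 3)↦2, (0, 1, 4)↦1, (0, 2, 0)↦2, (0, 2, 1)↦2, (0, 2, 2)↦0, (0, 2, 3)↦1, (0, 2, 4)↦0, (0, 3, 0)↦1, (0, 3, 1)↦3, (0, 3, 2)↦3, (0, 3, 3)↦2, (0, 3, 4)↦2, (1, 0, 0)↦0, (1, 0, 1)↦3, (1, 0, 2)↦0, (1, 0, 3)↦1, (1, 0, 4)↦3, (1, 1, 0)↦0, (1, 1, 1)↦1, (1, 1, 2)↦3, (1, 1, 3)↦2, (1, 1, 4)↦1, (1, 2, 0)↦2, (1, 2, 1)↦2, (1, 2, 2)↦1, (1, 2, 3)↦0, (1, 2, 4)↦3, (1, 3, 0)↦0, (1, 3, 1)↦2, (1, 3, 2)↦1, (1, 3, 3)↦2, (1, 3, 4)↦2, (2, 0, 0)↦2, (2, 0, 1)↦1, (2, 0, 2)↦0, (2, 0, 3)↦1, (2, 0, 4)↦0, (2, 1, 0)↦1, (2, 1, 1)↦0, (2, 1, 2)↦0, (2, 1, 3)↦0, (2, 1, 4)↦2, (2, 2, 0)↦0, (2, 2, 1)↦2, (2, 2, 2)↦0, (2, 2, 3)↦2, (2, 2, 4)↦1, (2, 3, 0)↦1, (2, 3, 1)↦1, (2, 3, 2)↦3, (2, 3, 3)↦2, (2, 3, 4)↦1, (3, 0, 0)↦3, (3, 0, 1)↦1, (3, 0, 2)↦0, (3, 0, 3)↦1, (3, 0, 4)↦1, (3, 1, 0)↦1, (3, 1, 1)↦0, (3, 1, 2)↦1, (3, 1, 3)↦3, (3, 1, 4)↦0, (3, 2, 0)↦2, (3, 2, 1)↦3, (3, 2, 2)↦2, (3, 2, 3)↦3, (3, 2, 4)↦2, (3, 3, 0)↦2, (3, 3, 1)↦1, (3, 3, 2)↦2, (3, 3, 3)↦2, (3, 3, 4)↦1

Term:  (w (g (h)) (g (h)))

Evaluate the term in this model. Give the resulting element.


value = 2

  h = 3
  (g (h)) = g(3,) = 2
  h = 3
  (g (h)) = g(3,) = 2
  (w (g (h)) (g (h))) = w(2, 2) = 2
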